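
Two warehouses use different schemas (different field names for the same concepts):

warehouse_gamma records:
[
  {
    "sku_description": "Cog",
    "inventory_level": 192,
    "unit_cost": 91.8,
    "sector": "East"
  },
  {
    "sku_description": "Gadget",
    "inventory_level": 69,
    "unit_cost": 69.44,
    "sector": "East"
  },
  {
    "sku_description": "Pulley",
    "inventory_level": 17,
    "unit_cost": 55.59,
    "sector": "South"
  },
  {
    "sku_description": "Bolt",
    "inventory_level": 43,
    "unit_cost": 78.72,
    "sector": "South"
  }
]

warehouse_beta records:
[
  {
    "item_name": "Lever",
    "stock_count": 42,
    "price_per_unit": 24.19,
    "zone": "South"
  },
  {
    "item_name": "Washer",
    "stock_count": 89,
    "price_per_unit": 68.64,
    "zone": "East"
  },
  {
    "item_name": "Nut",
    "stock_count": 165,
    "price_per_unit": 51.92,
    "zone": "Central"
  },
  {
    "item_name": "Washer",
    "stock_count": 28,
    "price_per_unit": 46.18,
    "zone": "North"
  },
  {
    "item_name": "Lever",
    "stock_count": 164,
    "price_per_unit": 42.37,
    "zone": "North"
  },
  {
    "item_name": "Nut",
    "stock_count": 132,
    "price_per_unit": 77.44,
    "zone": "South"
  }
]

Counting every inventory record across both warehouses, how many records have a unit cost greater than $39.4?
9

Schema mapping: "unit_cost" (warehouse_gamma) = "price_per_unit" (warehouse_beta) = unit cost

Records > $39.4 in warehouse_gamma: 4
Records > $39.4 in warehouse_beta: 5

Total count: 4 + 5 = 9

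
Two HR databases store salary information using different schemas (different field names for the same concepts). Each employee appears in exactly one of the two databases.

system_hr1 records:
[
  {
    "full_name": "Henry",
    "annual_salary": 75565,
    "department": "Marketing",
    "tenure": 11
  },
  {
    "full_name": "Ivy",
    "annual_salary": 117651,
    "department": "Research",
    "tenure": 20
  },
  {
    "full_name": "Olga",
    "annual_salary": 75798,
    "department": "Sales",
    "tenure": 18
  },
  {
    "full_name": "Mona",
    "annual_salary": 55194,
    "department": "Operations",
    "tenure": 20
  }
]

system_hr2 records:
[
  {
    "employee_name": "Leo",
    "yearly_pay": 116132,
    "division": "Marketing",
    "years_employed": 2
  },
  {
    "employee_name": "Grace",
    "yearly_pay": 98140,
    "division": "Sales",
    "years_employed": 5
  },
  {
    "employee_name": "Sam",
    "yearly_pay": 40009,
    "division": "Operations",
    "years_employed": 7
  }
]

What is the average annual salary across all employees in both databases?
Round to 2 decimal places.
82641.29

Schema mapping: "annual_salary" (system_hr1) = "yearly_pay" (system_hr2) = annual salary

All salaries: [75565, 117651, 75798, 55194, 116132, 98140, 40009]
Sum: 578489
Count: 7
Average: 578489 / 7 = 82641.29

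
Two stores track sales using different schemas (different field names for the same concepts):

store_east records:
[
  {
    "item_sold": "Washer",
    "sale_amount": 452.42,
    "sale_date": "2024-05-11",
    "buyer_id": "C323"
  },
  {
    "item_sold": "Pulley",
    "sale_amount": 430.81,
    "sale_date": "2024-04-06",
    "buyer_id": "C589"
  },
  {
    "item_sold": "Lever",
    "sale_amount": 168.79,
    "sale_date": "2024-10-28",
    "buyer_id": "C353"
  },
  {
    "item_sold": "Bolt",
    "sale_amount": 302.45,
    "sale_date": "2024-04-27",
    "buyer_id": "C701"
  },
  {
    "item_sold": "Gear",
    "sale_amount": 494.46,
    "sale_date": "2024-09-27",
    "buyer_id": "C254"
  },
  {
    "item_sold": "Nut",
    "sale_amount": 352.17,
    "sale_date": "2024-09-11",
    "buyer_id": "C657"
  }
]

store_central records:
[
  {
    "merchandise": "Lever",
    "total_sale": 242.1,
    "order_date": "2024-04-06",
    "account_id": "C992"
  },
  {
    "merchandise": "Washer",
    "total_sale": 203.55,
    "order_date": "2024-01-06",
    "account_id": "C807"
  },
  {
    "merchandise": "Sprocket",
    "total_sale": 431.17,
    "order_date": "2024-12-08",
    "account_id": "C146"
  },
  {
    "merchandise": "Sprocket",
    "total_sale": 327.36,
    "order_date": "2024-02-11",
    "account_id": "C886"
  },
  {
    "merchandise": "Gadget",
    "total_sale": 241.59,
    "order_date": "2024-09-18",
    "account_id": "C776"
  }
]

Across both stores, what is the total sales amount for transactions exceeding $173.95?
3478.08

Schema mapping: "sale_amount" (store_east) = "total_sale" (store_central) = sale amount

Sum of sales > $173.95 in store_east: 2032.31
Sum of sales > $173.95 in store_central: 1445.77

Total: 2032.31 + 1445.77 = 3478.08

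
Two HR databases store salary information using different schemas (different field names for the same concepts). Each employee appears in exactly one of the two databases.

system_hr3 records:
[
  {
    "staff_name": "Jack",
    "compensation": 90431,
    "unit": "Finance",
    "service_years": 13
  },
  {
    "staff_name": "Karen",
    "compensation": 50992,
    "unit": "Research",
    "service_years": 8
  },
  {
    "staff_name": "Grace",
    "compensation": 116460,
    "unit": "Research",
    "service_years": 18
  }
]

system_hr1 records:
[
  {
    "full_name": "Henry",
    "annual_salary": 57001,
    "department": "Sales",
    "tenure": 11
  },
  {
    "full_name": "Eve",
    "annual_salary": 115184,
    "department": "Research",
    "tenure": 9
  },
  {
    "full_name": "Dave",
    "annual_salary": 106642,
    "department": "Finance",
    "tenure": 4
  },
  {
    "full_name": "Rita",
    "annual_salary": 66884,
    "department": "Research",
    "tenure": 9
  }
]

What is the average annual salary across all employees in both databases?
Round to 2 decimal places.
86227.71

Schema mapping: "compensation" (system_hr3) = "annual_salary" (system_hr1) = annual salary

All salaries: [90431, 50992, 116460, 57001, 115184, 106642, 66884]
Sum: 603594
Count: 7
Average: 603594 / 7 = 86227.71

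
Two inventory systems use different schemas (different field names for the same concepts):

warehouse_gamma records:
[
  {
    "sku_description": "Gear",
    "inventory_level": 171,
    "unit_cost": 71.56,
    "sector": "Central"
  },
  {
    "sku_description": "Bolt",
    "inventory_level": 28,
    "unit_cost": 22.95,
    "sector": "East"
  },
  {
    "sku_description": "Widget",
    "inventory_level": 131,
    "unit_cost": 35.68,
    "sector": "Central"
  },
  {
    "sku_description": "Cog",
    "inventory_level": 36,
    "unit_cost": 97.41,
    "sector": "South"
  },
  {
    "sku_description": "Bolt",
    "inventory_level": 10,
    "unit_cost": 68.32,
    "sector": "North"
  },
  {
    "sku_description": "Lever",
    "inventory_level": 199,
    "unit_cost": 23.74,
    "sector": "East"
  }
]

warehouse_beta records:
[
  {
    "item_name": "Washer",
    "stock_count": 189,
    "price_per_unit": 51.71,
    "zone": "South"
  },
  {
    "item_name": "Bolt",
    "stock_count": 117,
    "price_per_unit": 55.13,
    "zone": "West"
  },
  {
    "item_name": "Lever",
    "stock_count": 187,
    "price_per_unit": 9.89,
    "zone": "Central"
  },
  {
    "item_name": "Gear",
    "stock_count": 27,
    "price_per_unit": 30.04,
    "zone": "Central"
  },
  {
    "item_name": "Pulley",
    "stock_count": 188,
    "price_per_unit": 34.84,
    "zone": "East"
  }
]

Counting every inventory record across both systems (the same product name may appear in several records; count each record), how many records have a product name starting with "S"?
0

Schema mapping: "sku_description" (warehouse_gamma) = "item_name" (warehouse_beta) = product name

Records with product name starting with "S" in warehouse_gamma: 0
Records with product name starting with "S" in warehouse_beta: 0

Total: 0 + 0 = 0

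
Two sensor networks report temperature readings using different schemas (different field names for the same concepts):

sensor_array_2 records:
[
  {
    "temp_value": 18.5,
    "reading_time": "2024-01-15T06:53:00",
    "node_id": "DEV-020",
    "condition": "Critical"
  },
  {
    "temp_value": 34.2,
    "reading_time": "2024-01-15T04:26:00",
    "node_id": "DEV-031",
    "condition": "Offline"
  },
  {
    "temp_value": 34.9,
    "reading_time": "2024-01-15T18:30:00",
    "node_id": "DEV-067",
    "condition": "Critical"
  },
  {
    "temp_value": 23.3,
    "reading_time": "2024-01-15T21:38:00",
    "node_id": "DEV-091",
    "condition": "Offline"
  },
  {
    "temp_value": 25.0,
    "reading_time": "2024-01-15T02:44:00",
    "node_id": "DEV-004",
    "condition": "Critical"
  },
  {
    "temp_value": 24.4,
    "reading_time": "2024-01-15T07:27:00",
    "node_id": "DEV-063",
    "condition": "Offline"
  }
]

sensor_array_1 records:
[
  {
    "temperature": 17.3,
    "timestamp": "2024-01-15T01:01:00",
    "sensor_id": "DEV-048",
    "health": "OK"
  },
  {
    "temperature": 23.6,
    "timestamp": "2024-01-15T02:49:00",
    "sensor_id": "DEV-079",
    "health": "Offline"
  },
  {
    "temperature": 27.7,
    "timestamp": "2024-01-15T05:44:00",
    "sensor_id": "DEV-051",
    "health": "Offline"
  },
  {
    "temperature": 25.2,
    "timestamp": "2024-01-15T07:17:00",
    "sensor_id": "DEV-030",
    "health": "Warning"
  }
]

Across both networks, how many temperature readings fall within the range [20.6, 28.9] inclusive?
6

Schema mapping: "temp_value" (sensor_array_2) = "temperature" (sensor_array_1) = temperature

Readings in [20.6, 28.9] from sensor_array_2: 3
Readings in [20.6, 28.9] from sensor_array_1: 3

Total count: 3 + 3 = 6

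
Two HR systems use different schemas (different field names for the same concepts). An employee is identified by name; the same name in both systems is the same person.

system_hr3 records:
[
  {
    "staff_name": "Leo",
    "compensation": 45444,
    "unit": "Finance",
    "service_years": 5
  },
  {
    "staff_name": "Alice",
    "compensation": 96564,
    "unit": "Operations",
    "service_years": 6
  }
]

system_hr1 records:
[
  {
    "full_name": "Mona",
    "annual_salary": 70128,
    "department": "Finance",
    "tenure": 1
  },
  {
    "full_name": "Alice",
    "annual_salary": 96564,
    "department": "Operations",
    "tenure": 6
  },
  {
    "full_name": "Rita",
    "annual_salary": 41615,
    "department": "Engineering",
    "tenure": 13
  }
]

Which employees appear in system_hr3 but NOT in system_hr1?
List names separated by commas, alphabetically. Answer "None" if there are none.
Leo

Schema mapping: "staff_name" (system_hr3) = "full_name" (system_hr1) = employee name

Names in system_hr3: ['Alice', 'Leo']
Names in system_hr1: ['Alice', 'Mona', 'Rita']

In system_hr3 but not system_hr1: ['Leo']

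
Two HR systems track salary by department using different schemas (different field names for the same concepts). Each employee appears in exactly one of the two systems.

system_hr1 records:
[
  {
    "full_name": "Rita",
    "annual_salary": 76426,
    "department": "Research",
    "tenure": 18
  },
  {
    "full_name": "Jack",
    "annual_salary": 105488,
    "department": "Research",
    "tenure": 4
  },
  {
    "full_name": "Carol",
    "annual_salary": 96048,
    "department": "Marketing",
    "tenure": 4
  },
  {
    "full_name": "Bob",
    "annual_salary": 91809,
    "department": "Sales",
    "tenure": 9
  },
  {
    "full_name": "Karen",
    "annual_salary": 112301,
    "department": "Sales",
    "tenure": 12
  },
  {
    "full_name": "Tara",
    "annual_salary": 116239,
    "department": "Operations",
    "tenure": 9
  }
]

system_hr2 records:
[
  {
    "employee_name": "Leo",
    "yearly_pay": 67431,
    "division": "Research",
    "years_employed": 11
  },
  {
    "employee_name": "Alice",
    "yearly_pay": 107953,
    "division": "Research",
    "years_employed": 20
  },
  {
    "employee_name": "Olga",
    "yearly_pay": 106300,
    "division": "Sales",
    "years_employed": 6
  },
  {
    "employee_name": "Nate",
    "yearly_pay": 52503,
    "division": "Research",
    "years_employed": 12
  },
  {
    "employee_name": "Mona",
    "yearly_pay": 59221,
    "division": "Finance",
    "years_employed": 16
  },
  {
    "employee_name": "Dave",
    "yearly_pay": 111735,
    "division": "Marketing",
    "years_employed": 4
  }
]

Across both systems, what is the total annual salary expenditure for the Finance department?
59221

Schema mappings:
- "department" (system_hr1) = "division" (system_hr2) = department
- "annual_salary" (system_hr1) = "yearly_pay" (system_hr2) = salary

Finance salaries from system_hr1: 0
Finance salaries from system_hr2: 59221

Total: 0 + 59221 = 59221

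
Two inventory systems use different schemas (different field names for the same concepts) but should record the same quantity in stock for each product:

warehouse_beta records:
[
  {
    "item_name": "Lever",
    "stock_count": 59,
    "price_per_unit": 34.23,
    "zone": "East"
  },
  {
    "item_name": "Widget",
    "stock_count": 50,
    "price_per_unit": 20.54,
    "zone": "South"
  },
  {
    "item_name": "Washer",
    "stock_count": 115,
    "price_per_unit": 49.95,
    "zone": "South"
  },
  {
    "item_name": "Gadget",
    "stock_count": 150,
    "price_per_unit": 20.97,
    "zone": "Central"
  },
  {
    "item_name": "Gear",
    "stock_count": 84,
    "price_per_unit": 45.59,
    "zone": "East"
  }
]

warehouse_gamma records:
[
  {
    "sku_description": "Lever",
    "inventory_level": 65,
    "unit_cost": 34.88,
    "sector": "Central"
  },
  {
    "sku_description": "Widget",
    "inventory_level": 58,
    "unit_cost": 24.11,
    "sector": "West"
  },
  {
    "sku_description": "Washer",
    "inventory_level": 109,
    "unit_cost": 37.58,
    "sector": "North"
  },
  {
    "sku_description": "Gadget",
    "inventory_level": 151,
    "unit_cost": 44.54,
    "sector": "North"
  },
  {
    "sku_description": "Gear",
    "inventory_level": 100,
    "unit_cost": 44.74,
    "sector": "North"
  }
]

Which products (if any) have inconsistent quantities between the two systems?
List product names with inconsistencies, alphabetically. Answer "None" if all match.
Gadget, Gear, Lever, Washer, Widget

Schema mappings:
- "item_name" (warehouse_beta) = "sku_description" (warehouse_gamma) = product name
- "stock_count" (warehouse_beta) = "inventory_level" (warehouse_gamma) = quantity

Comparison:
  Lever: 59 vs 65 - MISMATCH
  Widget: 50 vs 58 - MISMATCH
  Washer: 115 vs 109 - MISMATCH
  Gadget: 150 vs 151 - MISMATCH
  Gear: 84 vs 100 - MISMATCH

Products with inconsistencies: Gadget, Gear, Lever, Washer, Widget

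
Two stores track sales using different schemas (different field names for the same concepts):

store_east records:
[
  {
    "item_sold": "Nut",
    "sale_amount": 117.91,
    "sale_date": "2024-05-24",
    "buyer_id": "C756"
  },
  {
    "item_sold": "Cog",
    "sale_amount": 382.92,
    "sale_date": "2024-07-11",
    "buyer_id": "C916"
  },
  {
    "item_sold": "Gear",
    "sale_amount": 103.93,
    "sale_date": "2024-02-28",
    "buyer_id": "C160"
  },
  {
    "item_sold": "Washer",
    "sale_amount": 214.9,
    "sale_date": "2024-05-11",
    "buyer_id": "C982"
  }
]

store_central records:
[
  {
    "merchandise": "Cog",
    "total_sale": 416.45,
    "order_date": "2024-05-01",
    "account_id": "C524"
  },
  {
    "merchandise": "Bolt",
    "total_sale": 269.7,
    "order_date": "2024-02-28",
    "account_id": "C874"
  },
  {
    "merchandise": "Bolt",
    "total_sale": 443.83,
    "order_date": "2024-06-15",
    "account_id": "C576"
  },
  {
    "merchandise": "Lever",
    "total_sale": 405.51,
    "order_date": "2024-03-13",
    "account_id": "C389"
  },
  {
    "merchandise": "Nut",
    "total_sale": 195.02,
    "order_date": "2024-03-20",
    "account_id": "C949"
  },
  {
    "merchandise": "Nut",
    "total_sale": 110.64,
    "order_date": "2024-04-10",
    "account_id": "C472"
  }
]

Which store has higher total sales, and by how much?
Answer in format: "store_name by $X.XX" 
store_central by $1021.49

Schema mapping: "sale_amount" (store_east) = "total_sale" (store_central) = sale amount

Total for store_east: 819.66
Total for store_central: 1841.15

Difference: |819.66 - 1841.15| = 1021.49
store_central has higher sales by $1021.49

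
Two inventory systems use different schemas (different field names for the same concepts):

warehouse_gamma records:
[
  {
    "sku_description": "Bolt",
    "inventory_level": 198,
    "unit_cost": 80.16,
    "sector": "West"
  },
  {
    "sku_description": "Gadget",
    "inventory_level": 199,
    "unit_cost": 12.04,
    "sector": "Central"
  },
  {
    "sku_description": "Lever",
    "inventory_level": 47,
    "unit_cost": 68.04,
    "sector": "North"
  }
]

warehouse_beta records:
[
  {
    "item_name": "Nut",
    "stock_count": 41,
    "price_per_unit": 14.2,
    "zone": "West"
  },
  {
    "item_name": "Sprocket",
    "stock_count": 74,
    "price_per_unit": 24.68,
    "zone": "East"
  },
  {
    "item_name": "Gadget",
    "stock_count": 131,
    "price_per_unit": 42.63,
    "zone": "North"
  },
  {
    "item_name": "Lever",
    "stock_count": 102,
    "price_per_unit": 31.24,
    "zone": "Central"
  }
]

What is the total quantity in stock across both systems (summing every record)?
792

To reconcile these schemas, identify the field holding the quantity in stock in each system:
1. In warehouse_gamma it is "inventory_level"
2. In warehouse_beta it is "stock_count"

From warehouse_gamma: 198 + 199 + 47 = 444
From warehouse_beta: 41 + 74 + 131 + 102 = 348

Total: 444 + 348 = 792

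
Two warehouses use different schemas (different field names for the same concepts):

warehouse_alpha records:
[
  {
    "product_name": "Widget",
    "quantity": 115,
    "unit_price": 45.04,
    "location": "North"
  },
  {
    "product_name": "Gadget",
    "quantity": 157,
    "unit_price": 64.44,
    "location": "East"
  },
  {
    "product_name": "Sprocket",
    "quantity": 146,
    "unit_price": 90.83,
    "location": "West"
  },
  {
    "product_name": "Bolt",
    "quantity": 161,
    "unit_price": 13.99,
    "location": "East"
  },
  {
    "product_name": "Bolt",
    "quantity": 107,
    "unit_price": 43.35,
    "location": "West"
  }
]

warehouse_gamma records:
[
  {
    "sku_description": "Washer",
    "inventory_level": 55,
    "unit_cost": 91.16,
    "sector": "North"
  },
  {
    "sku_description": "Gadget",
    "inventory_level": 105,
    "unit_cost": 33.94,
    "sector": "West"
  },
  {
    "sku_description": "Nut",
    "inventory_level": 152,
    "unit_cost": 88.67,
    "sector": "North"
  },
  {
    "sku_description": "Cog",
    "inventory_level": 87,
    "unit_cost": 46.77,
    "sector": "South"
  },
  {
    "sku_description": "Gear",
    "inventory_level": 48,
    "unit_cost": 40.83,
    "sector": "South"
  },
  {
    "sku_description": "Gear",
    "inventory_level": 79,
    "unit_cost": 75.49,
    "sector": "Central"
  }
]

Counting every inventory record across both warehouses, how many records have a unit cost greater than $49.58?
5

Schema mapping: "unit_price" (warehouse_alpha) = "unit_cost" (warehouse_gamma) = unit cost

Records > $49.58 in warehouse_alpha: 2
Records > $49.58 in warehouse_gamma: 3

Total count: 2 + 3 = 5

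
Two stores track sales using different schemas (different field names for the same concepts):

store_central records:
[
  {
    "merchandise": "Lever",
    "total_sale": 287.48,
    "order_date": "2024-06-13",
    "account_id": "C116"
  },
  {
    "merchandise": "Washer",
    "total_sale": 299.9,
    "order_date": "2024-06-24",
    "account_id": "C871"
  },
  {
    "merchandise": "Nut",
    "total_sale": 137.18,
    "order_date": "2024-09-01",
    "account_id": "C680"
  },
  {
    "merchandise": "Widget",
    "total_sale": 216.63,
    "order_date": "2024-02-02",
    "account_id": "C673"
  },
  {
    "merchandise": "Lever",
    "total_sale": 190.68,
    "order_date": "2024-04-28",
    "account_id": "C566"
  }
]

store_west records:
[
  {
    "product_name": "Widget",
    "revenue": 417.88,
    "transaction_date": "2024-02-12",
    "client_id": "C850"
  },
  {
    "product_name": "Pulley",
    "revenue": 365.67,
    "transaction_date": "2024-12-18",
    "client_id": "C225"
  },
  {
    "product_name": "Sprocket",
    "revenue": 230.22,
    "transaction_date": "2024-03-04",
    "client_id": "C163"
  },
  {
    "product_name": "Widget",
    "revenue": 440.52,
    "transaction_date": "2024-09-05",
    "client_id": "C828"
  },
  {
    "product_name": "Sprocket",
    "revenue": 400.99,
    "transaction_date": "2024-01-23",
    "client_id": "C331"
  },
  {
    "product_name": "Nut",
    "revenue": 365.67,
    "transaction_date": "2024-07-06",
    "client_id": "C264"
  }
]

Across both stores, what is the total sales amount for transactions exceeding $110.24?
3352.82

Schema mapping: "total_sale" (store_central) = "revenue" (store_west) = sale amount

Sum of sales > $110.24 in store_central: 1131.87
Sum of sales > $110.24 in store_west: 2220.95

Total: 1131.87 + 2220.95 = 3352.82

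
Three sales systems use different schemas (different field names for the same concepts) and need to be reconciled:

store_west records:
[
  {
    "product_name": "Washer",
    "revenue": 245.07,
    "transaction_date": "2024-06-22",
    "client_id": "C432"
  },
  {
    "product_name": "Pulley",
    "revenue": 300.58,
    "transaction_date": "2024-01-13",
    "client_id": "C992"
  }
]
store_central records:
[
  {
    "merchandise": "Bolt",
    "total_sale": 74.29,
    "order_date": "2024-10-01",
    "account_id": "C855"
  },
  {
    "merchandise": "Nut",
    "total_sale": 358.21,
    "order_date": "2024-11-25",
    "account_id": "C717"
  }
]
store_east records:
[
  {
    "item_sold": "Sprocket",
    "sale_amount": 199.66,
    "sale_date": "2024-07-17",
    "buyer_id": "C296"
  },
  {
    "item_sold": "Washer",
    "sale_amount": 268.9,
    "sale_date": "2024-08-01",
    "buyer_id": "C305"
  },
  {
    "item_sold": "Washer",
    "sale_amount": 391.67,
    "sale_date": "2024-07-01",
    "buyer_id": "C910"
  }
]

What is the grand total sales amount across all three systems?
1838.38

Schema reconciliation - all amount fields map to sale amount:

store_west (revenue): 545.65
store_central (total_sale): 432.5
store_east (sale_amount): 860.23

Grand total: 1838.38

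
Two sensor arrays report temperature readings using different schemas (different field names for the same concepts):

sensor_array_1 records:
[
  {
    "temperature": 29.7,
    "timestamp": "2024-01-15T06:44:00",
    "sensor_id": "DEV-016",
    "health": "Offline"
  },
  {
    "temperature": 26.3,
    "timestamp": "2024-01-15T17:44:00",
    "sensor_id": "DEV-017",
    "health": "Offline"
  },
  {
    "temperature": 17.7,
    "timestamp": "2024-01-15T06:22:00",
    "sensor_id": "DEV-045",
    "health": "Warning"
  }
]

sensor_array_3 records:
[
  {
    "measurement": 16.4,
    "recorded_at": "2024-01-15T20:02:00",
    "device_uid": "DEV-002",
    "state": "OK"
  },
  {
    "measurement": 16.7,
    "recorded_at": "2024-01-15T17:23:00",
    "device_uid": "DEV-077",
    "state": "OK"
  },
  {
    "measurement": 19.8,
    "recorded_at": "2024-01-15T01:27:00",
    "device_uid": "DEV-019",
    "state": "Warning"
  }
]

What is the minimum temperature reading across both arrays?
16.4

Schema mapping: "temperature" (sensor_array_1) = "measurement" (sensor_array_3) = temperature reading

Minimum in sensor_array_1: 17.7
Minimum in sensor_array_3: 16.4

Overall minimum: min(17.7, 16.4) = 16.4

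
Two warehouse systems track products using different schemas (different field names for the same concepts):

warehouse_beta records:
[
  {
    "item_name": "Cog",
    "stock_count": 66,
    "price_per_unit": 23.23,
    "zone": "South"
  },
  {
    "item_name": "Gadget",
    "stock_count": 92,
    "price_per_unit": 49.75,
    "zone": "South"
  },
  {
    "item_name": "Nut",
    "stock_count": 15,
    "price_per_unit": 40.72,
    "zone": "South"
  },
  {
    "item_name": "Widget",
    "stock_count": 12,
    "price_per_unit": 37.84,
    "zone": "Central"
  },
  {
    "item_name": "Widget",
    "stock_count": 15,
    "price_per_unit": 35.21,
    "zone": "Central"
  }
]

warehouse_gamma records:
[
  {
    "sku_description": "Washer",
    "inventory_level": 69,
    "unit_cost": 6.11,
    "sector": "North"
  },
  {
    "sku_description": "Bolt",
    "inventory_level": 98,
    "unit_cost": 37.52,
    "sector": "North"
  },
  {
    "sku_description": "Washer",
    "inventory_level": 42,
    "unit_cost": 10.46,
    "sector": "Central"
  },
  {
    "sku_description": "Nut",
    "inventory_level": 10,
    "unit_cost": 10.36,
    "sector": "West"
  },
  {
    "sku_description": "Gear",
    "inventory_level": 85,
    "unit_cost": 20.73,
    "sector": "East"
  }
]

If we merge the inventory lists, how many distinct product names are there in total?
7

Schema mapping: "item_name" (warehouse_beta) = "sku_description" (warehouse_gamma) = product name

Products in warehouse_beta: ['Cog', 'Gadget', 'Nut', 'Widget']
Products in warehouse_gamma: ['Bolt', 'Gear', 'Nut', 'Washer']

Union (unique products): ['Bolt', 'Cog', 'Gadget', 'Gear', 'Nut', 'Washer', 'Widget']
Count: 7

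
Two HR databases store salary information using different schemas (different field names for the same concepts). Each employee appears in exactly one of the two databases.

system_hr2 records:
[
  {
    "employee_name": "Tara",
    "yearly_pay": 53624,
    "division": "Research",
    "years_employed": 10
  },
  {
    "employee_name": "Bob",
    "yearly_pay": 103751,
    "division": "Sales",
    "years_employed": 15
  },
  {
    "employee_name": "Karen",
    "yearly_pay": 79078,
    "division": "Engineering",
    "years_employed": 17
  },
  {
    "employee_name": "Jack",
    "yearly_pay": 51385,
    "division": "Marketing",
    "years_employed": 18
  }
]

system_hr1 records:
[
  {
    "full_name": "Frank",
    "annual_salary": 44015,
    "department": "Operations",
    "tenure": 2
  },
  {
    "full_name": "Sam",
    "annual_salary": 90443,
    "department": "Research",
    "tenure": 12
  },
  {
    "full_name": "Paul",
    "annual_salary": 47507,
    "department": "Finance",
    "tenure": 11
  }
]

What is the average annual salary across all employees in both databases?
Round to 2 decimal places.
67114.71

Schema mapping: "yearly_pay" (system_hr2) = "annual_salary" (system_hr1) = annual salary

All salaries: [53624, 103751, 79078, 51385, 44015, 90443, 47507]
Sum: 469803
Count: 7
Average: 469803 / 7 = 67114.71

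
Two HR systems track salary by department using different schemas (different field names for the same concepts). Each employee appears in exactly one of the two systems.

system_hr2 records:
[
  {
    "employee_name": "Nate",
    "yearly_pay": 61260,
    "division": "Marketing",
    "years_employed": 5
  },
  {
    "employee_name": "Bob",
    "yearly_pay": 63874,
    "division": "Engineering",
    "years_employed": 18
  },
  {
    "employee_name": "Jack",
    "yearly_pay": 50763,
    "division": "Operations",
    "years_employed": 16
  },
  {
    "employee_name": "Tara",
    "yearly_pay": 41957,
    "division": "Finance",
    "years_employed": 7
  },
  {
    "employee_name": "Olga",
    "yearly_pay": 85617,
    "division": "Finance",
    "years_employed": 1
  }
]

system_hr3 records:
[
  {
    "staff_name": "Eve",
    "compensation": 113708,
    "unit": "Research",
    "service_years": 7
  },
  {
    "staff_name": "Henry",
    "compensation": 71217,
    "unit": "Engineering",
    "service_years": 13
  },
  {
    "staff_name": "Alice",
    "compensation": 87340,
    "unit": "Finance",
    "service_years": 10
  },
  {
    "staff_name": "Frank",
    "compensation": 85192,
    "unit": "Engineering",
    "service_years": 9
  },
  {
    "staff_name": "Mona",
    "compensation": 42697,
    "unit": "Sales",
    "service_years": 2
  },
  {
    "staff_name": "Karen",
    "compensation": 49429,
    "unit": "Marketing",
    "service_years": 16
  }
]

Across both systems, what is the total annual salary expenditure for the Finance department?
214914

Schema mappings:
- "division" (system_hr2) = "unit" (system_hr3) = department
- "yearly_pay" (system_hr2) = "compensation" (system_hr3) = salary

Finance salaries from system_hr2: 127574
Finance salaries from system_hr3: 87340

Total: 127574 + 87340 = 214914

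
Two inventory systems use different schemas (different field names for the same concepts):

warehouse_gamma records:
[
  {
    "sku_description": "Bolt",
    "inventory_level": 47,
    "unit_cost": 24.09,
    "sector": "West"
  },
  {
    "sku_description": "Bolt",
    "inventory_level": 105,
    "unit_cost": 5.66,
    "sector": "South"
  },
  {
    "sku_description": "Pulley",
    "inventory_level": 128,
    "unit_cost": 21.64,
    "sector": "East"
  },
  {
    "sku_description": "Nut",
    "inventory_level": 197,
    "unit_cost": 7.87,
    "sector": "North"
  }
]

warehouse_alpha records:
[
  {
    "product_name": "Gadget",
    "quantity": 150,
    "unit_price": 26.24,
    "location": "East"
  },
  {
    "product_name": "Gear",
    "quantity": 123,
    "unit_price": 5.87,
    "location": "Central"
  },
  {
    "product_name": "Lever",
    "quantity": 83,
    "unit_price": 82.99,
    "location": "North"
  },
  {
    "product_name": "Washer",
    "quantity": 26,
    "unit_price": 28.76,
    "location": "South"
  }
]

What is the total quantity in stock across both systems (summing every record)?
859

To reconcile these schemas, identify the field holding the quantity in stock in each system:
1. In warehouse_gamma it is "inventory_level"
2. In warehouse_alpha it is "quantity"

From warehouse_gamma: 47 + 105 + 128 + 197 = 477
From warehouse_alpha: 150 + 123 + 83 + 26 = 382

Total: 477 + 382 = 859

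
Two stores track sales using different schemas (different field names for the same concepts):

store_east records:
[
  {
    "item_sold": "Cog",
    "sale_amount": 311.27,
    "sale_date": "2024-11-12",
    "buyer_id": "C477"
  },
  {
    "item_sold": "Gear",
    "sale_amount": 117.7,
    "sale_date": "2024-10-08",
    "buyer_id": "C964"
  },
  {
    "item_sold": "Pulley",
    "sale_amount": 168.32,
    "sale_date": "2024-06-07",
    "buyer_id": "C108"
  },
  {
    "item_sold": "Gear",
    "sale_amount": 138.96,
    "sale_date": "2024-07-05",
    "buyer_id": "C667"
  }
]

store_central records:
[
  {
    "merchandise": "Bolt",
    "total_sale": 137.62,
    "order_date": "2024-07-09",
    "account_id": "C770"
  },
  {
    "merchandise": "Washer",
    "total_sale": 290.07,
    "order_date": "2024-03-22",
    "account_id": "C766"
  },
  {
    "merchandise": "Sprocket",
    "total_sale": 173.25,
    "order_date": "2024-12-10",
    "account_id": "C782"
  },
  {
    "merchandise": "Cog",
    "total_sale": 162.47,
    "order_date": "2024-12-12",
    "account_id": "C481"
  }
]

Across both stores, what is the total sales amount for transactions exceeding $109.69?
1499.66

Schema mapping: "sale_amount" (store_east) = "total_sale" (store_central) = sale amount

Sum of sales > $109.69 in store_east: 736.25
Sum of sales > $109.69 in store_central: 763.41

Total: 736.25 + 763.41 = 1499.66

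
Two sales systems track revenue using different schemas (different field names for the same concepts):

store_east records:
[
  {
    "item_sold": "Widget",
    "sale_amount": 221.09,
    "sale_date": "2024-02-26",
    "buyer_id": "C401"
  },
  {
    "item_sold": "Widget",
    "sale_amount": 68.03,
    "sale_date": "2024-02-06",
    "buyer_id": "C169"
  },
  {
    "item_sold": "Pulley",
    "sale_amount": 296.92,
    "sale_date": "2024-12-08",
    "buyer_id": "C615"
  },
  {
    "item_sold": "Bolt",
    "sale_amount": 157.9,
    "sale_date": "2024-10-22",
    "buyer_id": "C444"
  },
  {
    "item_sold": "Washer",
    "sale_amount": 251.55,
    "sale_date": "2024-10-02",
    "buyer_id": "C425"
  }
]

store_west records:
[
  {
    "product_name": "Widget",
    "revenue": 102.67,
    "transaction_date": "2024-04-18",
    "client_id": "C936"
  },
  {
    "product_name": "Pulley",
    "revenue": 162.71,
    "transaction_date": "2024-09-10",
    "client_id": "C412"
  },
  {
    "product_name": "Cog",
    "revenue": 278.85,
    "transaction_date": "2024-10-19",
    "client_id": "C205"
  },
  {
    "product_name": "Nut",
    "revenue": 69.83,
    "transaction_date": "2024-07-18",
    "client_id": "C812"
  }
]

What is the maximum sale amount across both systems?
296.92

Reconcile: "sale_amount" (store_east) = "revenue" (store_west) = sale amount

Maximum in store_east: 296.92
Maximum in store_west: 278.85

Overall maximum: max(296.92, 278.85) = 296.92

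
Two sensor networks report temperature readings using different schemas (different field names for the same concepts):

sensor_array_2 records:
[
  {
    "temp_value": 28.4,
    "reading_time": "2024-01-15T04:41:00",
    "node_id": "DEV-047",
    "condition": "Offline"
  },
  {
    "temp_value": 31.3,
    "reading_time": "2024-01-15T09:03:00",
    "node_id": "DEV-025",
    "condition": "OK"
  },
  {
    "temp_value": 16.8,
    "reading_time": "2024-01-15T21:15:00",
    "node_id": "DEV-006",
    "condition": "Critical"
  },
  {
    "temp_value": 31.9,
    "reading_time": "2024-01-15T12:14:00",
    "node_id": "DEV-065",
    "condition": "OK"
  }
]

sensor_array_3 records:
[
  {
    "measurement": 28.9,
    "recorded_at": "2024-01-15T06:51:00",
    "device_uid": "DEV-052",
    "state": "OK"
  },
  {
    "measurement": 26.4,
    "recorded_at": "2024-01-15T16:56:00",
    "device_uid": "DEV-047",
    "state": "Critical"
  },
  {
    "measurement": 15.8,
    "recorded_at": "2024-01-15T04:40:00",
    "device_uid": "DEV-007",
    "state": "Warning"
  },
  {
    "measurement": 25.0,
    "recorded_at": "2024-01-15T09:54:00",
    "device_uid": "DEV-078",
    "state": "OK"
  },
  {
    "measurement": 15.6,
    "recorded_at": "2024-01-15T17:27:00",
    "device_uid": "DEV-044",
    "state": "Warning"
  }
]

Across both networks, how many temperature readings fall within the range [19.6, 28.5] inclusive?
3

Schema mapping: "temp_value" (sensor_array_2) = "measurement" (sensor_array_3) = temperature

Readings in [19.6, 28.5] from sensor_array_2: 1
Readings in [19.6, 28.5] from sensor_array_3: 2

Total count: 1 + 2 = 3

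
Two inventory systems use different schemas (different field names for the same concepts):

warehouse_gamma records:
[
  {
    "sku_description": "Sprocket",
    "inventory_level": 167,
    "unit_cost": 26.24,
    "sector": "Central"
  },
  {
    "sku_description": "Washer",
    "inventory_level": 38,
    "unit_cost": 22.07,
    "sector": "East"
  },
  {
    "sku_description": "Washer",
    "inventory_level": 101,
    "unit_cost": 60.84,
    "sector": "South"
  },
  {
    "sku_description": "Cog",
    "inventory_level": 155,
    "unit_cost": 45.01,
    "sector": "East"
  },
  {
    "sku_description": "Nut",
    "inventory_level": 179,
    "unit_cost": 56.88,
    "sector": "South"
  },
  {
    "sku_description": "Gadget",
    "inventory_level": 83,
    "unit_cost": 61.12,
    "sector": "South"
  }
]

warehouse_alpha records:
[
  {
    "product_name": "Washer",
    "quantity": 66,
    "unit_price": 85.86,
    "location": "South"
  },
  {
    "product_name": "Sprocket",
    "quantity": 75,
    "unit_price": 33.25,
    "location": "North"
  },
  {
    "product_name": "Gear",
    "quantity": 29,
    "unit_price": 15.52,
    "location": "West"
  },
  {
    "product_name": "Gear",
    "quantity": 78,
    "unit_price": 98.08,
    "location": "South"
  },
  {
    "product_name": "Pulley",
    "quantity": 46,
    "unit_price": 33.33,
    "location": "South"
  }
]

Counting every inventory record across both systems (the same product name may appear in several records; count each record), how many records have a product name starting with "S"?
2

Schema mapping: "sku_description" (warehouse_gamma) = "product_name" (warehouse_alpha) = product name

Records with product name starting with "S" in warehouse_gamma: 1
Records with product name starting with "S" in warehouse_alpha: 1

Total: 1 + 1 = 2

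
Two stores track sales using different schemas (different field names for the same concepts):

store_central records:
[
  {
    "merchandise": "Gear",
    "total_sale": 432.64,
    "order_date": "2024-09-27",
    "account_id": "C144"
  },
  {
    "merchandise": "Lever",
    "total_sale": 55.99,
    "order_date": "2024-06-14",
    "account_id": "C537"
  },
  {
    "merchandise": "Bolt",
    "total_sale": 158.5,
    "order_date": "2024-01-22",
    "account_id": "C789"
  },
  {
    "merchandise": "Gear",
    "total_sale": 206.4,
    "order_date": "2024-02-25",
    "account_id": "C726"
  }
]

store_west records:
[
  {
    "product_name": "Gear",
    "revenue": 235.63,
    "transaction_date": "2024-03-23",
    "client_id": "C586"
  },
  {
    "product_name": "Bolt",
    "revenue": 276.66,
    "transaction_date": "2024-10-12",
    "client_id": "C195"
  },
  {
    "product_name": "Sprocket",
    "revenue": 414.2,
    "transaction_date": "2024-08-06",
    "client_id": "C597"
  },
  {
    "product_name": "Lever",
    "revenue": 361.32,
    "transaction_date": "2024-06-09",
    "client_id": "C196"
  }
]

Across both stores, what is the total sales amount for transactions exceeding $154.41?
2085.35

Schema mapping: "total_sale" (store_central) = "revenue" (store_west) = sale amount

Sum of sales > $154.41 in store_central: 797.54
Sum of sales > $154.41 in store_west: 1287.81

Total: 797.54 + 1287.81 = 2085.35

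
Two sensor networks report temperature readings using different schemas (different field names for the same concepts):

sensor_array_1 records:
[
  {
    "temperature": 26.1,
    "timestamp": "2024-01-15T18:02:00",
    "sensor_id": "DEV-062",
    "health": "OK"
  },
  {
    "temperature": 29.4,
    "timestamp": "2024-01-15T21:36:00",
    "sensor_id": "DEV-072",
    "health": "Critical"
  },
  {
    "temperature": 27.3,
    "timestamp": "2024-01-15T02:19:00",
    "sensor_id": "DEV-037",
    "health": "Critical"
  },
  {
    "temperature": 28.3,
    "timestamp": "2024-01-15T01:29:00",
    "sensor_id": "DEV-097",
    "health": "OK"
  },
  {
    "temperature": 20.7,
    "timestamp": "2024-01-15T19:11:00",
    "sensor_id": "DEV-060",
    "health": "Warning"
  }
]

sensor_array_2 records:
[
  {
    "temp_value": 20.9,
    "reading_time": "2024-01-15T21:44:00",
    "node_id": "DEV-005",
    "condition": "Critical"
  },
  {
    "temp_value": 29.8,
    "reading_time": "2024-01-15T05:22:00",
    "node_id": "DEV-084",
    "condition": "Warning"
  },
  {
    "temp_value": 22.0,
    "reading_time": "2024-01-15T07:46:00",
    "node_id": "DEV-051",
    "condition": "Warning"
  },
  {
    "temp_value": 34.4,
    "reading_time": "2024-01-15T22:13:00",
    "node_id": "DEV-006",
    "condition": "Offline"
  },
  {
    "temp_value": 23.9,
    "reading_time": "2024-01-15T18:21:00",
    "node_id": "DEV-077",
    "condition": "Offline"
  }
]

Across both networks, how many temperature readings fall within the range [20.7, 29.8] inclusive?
9

Schema mapping: "temperature" (sensor_array_1) = "temp_value" (sensor_array_2) = temperature

Readings in [20.7, 29.8] from sensor_array_1: 5
Readings in [20.7, 29.8] from sensor_array_2: 4

Total count: 5 + 4 = 9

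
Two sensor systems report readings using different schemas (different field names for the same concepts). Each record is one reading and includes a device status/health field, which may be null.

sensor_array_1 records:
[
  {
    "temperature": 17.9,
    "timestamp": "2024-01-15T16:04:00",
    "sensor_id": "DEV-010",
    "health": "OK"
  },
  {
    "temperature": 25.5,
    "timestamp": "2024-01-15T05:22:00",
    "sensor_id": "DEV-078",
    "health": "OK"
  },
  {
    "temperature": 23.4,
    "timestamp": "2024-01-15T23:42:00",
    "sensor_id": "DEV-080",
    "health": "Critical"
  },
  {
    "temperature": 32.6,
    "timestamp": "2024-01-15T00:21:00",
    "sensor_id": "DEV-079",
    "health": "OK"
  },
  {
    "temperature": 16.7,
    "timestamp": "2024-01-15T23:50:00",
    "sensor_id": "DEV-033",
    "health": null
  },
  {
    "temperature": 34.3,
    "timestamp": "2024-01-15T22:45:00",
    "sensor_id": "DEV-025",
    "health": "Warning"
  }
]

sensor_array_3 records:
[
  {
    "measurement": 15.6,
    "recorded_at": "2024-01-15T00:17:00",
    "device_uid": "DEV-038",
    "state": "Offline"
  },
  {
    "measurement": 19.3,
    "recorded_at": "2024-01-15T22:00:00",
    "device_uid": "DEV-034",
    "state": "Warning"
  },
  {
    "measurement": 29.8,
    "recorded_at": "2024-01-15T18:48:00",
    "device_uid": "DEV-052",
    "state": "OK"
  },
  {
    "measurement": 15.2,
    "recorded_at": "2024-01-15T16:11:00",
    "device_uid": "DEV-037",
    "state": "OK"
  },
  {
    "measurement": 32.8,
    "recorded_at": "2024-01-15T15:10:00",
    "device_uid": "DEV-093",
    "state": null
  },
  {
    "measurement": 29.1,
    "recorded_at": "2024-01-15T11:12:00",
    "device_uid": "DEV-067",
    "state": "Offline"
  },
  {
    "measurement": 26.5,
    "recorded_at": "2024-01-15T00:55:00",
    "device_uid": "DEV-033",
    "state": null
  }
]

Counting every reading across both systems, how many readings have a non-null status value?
10

Schema mapping: "health" (sensor_array_1) = "state" (sensor_array_3) = status

Non-null in sensor_array_1: 5
Non-null in sensor_array_3: 5

Total non-null: 5 + 5 = 10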